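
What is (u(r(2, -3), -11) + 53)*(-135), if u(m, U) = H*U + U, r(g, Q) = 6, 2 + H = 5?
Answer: -1215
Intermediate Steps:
H = 3 (H = -2 + 5 = 3)
u(m, U) = 4*U (u(m, U) = 3*U + U = 4*U)
(u(r(2, -3), -11) + 53)*(-135) = (4*(-11) + 53)*(-135) = (-44 + 53)*(-135) = 9*(-135) = -1215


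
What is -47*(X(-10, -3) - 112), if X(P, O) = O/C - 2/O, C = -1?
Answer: 15275/3 ≈ 5091.7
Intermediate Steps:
X(P, O) = -O - 2/O (X(P, O) = O/(-1) - 2/O = O*(-1) - 2/O = -O - 2/O)
-47*(X(-10, -3) - 112) = -47*((-1*(-3) - 2/(-3)) - 112) = -47*((3 - 2*(-⅓)) - 112) = -47*((3 + ⅔) - 112) = -47*(11/3 - 112) = -47*(-325/3) = 15275/3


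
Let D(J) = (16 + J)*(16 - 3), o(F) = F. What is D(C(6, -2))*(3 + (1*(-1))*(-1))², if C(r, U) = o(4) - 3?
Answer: 3536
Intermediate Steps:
C(r, U) = 1 (C(r, U) = 4 - 3 = 1)
D(J) = 208 + 13*J (D(J) = (16 + J)*13 = 208 + 13*J)
D(C(6, -2))*(3 + (1*(-1))*(-1))² = (208 + 13*1)*(3 + (1*(-1))*(-1))² = (208 + 13)*(3 - 1*(-1))² = 221*(3 + 1)² = 221*4² = 221*16 = 3536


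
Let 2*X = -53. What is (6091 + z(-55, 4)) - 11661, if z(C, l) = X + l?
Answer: -11185/2 ≈ -5592.5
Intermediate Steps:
X = -53/2 (X = (½)*(-53) = -53/2 ≈ -26.500)
z(C, l) = -53/2 + l
(6091 + z(-55, 4)) - 11661 = (6091 + (-53/2 + 4)) - 11661 = (6091 - 45/2) - 11661 = 12137/2 - 11661 = -11185/2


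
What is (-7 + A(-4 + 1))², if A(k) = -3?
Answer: 100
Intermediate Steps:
(-7 + A(-4 + 1))² = (-7 - 3)² = (-10)² = 100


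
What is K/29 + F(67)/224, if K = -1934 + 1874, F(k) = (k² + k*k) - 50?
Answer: 7671/203 ≈ 37.788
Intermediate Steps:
F(k) = -50 + 2*k² (F(k) = (k² + k²) - 50 = 2*k² - 50 = -50 + 2*k²)
K = -60
K/29 + F(67)/224 = -60/29 + (-50 + 2*67²)/224 = -60*1/29 + (-50 + 2*4489)*(1/224) = -60/29 + (-50 + 8978)*(1/224) = -60/29 + 8928*(1/224) = -60/29 + 279/7 = 7671/203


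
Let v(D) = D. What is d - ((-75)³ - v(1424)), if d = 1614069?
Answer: 2037368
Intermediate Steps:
d - ((-75)³ - v(1424)) = 1614069 - ((-75)³ - 1*1424) = 1614069 - (-421875 - 1424) = 1614069 - 1*(-423299) = 1614069 + 423299 = 2037368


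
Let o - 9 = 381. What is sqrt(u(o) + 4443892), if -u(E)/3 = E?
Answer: sqrt(4442722) ≈ 2107.8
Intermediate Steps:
o = 390 (o = 9 + 381 = 390)
u(E) = -3*E
sqrt(u(o) + 4443892) = sqrt(-3*390 + 4443892) = sqrt(-1170 + 4443892) = sqrt(4442722)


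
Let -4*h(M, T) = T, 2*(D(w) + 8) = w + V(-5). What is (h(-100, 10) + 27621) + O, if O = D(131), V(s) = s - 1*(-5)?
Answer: 27676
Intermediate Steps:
V(s) = 5 + s (V(s) = s + 5 = 5 + s)
D(w) = -8 + w/2 (D(w) = -8 + (w + (5 - 5))/2 = -8 + (w + 0)/2 = -8 + w/2)
h(M, T) = -T/4
O = 115/2 (O = -8 + (½)*131 = -8 + 131/2 = 115/2 ≈ 57.500)
(h(-100, 10) + 27621) + O = (-¼*10 + 27621) + 115/2 = (-5/2 + 27621) + 115/2 = 55237/2 + 115/2 = 27676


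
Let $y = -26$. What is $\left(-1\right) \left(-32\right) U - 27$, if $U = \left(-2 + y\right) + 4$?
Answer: $-795$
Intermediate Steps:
$U = -24$ ($U = \left(-2 - 26\right) + 4 = -28 + 4 = -24$)
$\left(-1\right) \left(-32\right) U - 27 = \left(-1\right) \left(-32\right) \left(-24\right) - 27 = 32 \left(-24\right) - 27 = -768 - 27 = -795$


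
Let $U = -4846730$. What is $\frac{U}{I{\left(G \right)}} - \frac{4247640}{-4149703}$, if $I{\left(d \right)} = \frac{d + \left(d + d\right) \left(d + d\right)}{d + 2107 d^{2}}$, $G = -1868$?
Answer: $- \frac{79160246630417072810}{31002431113} \approx -2.5534 \cdot 10^{9}$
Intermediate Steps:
$I{\left(d \right)} = \frac{d + 4 d^{2}}{d + 2107 d^{2}}$ ($I{\left(d \right)} = \frac{d + 2 d 2 d}{d + 2107 d^{2}} = \frac{d + 4 d^{2}}{d + 2107 d^{2}}$)
$\frac{U}{I{\left(G \right)}} - \frac{4247640}{-4149703} = - \frac{4846730}{\frac{1}{1 + 2107 \left(-1868\right)} \left(1 + 4 \left(-1868\right)\right)} - \frac{4247640}{-4149703} = - \frac{4846730}{\frac{1}{1 - 3935876} \left(1 - 7472\right)} - - \frac{4247640}{4149703} = - \frac{4846730}{\frac{1}{-3935875} \left(-7471\right)} + \frac{4247640}{4149703} = - \frac{4846730}{\left(- \frac{1}{3935875}\right) \left(-7471\right)} + \frac{4247640}{4149703} = - \frac{4846730}{\frac{7471}{3935875}} + \frac{4247640}{4149703} = \left(-4846730\right) \frac{3935875}{7471} + \frac{4247640}{4149703} = - \frac{19076123438750}{7471} + \frac{4247640}{4149703} = - \frac{79160246630417072810}{31002431113}$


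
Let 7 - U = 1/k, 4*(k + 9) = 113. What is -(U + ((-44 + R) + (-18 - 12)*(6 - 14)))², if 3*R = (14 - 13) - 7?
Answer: -239413729/5929 ≈ -40380.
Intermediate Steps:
R = -2 (R = ((14 - 13) - 7)/3 = (1 - 7)/3 = (⅓)*(-6) = -2)
k = 77/4 (k = -9 + (¼)*113 = -9 + 113/4 = 77/4 ≈ 19.250)
U = 535/77 (U = 7 - 1/77/4 = 7 - 1*4/77 = 7 - 4/77 = 535/77 ≈ 6.9481)
-(U + ((-44 + R) + (-18 - 12)*(6 - 14)))² = -(535/77 + ((-44 - 2) + (-18 - 12)*(6 - 14)))² = -(535/77 + (-46 - 30*(-8)))² = -(535/77 + (-46 + 240))² = -(535/77 + 194)² = -(15473/77)² = -1*239413729/5929 = -239413729/5929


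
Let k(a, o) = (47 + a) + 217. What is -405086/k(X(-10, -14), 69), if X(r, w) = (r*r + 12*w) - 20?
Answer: -18413/8 ≈ -2301.6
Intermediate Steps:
X(r, w) = -20 + r**2 + 12*w (X(r, w) = (r**2 + 12*w) - 20 = -20 + r**2 + 12*w)
k(a, o) = 264 + a
-405086/k(X(-10, -14), 69) = -405086/(264 + (-20 + (-10)**2 + 12*(-14))) = -405086/(264 + (-20 + 100 - 168)) = -405086/(264 - 88) = -405086/176 = -405086*1/176 = -18413/8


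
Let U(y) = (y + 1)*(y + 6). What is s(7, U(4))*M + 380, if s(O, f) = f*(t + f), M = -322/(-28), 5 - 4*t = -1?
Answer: 59985/2 ≈ 29993.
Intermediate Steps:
t = 3/2 (t = 5/4 - ¼*(-1) = 5/4 + ¼ = 3/2 ≈ 1.5000)
U(y) = (1 + y)*(6 + y)
M = 23/2 (M = -322*(-1/28) = 23/2 ≈ 11.500)
s(O, f) = f*(3/2 + f)
s(7, U(4))*M + 380 = ((6 + 4² + 7*4)*(3 + 2*(6 + 4² + 7*4))/2)*(23/2) + 380 = ((6 + 16 + 28)*(3 + 2*(6 + 16 + 28))/2)*(23/2) + 380 = ((½)*50*(3 + 2*50))*(23/2) + 380 = ((½)*50*(3 + 100))*(23/2) + 380 = ((½)*50*103)*(23/2) + 380 = 2575*(23/2) + 380 = 59225/2 + 380 = 59985/2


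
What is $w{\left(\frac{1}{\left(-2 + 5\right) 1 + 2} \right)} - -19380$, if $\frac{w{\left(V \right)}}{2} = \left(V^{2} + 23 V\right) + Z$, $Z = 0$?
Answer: $\frac{484732}{25} \approx 19389.0$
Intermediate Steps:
$w{\left(V \right)} = 2 V^{2} + 46 V$ ($w{\left(V \right)} = 2 \left(\left(V^{2} + 23 V\right) + 0\right) = 2 \left(V^{2} + 23 V\right) = 2 V^{2} + 46 V$)
$w{\left(\frac{1}{\left(-2 + 5\right) 1 + 2} \right)} - -19380 = \frac{2 \left(23 + \frac{1}{\left(-2 + 5\right) 1 + 2}\right)}{\left(-2 + 5\right) 1 + 2} - -19380 = \frac{2 \left(23 + \frac{1}{3 \cdot 1 + 2}\right)}{3 \cdot 1 + 2} + 19380 = \frac{2 \left(23 + \frac{1}{3 + 2}\right)}{3 + 2} + 19380 = \frac{2 \left(23 + \frac{1}{5}\right)}{5} + 19380 = 2 \cdot \frac{1}{5} \left(23 + \frac{1}{5}\right) + 19380 = 2 \cdot \frac{1}{5} \cdot \frac{116}{5} + 19380 = \frac{232}{25} + 19380 = \frac{484732}{25}$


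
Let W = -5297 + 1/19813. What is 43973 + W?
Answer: 766287589/19813 ≈ 38676.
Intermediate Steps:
W = -104949460/19813 (W = -5297 + 1/19813 = -104949460/19813 ≈ -5297.0)
43973 + W = 43973 - 104949460/19813 = 766287589/19813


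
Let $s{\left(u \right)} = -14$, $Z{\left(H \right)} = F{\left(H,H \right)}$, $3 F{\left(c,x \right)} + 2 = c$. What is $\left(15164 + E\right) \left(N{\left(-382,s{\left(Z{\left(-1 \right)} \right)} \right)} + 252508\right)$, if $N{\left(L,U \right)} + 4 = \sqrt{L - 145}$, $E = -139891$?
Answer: $-31494066408 - 124727 i \sqrt{527} \approx -3.1494 \cdot 10^{10} - 2.8633 \cdot 10^{6} i$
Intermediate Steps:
$F{\left(c,x \right)} = - \frac{2}{3} + \frac{c}{3}$
$Z{\left(H \right)} = - \frac{2}{3} + \frac{H}{3}$
$N{\left(L,U \right)} = -4 + \sqrt{-145 + L}$ ($N{\left(L,U \right)} = -4 + \sqrt{L - 145} = -4 + \sqrt{-145 + L}$)
$\left(15164 + E\right) \left(N{\left(-382,s{\left(Z{\left(-1 \right)} \right)} \right)} + 252508\right) = \left(15164 - 139891\right) \left(\left(-4 + \sqrt{-145 - 382}\right) + 252508\right) = - 124727 \left(\left(-4 + \sqrt{-527}\right) + 252508\right) = - 124727 \left(\left(-4 + i \sqrt{527}\right) + 252508\right) = - 124727 \left(252504 + i \sqrt{527}\right) = -31494066408 - 124727 i \sqrt{527}$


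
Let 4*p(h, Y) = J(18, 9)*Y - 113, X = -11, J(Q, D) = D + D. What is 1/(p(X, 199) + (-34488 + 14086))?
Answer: -4/78139 ≈ -5.1191e-5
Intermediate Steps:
J(Q, D) = 2*D
p(h, Y) = -113/4 + 9*Y/2 (p(h, Y) = ((2*9)*Y - 113)/4 = (18*Y - 113)/4 = (-113 + 18*Y)/4 = -113/4 + 9*Y/2)
1/(p(X, 199) + (-34488 + 14086)) = 1/((-113/4 + (9/2)*199) + (-34488 + 14086)) = 1/((-113/4 + 1791/2) - 20402) = 1/(3469/4 - 20402) = 1/(-78139/4) = -4/78139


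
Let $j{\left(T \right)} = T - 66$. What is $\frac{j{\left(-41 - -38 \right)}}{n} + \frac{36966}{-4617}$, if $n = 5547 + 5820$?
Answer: $- \frac{5191495}{647919} \approx -8.0126$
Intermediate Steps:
$n = 11367$
$j{\left(T \right)} = -66 + T$ ($j{\left(T \right)} = T - 66 = -66 + T$)
$\frac{j{\left(-41 - -38 \right)}}{n} + \frac{36966}{-4617} = \frac{-66 - 3}{11367} + \frac{36966}{-4617} = \left(-66 + \left(-41 + 38\right)\right) \frac{1}{11367} + 36966 \left(- \frac{1}{4617}\right) = \left(-66 - 3\right) \frac{1}{11367} - \frac{12322}{1539} = \left(-69\right) \frac{1}{11367} - \frac{12322}{1539} = - \frac{23}{3789} - \frac{12322}{1539} = - \frac{5191495}{647919}$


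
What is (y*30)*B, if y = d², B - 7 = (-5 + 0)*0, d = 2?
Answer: 840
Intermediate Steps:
B = 7 (B = 7 + (-5 + 0)*0 = 7 - 5*0 = 7 + 0 = 7)
y = 4 (y = 2² = 4)
(y*30)*B = (4*30)*7 = 120*7 = 840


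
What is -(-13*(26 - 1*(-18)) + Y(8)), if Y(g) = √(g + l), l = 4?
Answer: 572 - 2*√3 ≈ 568.54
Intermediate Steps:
Y(g) = √(4 + g) (Y(g) = √(g + 4) = √(4 + g))
-(-13*(26 - 1*(-18)) + Y(8)) = -(-13*(26 - 1*(-18)) + √(4 + 8)) = -(-13*(26 + 18) + √12) = -(-13*44 + 2*√3) = -(-572 + 2*√3) = 572 - 2*√3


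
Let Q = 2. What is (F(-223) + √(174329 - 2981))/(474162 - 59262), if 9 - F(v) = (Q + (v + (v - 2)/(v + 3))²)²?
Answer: -1011201009827673/172787225600 + √42837/207450 ≈ -5852.3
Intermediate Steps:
F(v) = 9 - (2 + (v + (-2 + v)/(3 + v))²)² (F(v) = 9 - (2 + (v + (v - 2)/(v + 3))²)² = 9 - (2 + (v + (-2 + v)/(3 + v))²)²)
(F(-223) + √(174329 - 2981))/(474162 - 59262) = ((9 - ((-2 + (-223)² + 4*(-223))² + 2*(3 - 223)²)²/(3 - 223)⁴) + √(174329 - 2981))/(474162 - 59262) = ((9 - 1*((-2 + 49729 - 892)² + 2*(-220)²)²/(-220)⁴) + √171348)/414900 = ((9 - 1*1/2342560000*(48835² + 2*48400)²) + 2*√42837)*(1/414900) = ((9 - 1*1/2342560000*(2384857225 + 96800)²) + 2*√42837)*(1/414900) = ((9 - 1*1/2342560000*2384954025²) + 2*√42837)*(1/414900) = ((9 - 1*1/2342560000*5688005701363700625) + 2*√42837)*(1/414900) = ((9 - 9100809122181921/3748096) + 2*√42837)*(1/414900) = (-9100809088449057/3748096 + 2*√42837)*(1/414900) = -1011201009827673/172787225600 + √42837/207450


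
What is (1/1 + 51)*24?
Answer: 1248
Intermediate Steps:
(1/1 + 51)*24 = (1 + 51)*24 = 52*24 = 1248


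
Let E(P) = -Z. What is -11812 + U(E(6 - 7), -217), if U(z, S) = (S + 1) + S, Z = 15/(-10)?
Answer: -12245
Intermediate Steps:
Z = -3/2 (Z = 15*(-⅒) = -3/2 ≈ -1.5000)
E(P) = 3/2 (E(P) = -1*(-3/2) = 3/2)
U(z, S) = 1 + 2*S (U(z, S) = (1 + S) + S = 1 + 2*S)
-11812 + U(E(6 - 7), -217) = -11812 + (1 + 2*(-217)) = -11812 + (1 - 434) = -11812 - 433 = -12245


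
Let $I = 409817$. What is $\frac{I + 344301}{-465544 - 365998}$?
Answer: $- \frac{377059}{415771} \approx -0.90689$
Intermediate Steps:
$\frac{I + 344301}{-465544 - 365998} = \frac{409817 + 344301}{-465544 - 365998} = \frac{754118}{-831542} = 754118 \left(- \frac{1}{831542}\right) = - \frac{377059}{415771}$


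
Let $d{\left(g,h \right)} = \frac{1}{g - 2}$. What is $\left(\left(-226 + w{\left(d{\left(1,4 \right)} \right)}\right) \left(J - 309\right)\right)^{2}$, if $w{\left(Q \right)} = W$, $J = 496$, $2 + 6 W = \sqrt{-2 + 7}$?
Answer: $\frac{21496248587}{12} - \frac{23743951 \sqrt{5}}{9} \approx 1.7855 \cdot 10^{9}$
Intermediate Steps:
$W = - \frac{1}{3} + \frac{\sqrt{5}}{6}$ ($W = - \frac{1}{3} + \frac{\sqrt{-2 + 7}}{6} = - \frac{1}{3} + \frac{\sqrt{5}}{6} \approx 0.039345$)
$d{\left(g,h \right)} = \frac{1}{-2 + g}$
$w{\left(Q \right)} = - \frac{1}{3} + \frac{\sqrt{5}}{6}$
$\left(\left(-226 + w{\left(d{\left(1,4 \right)} \right)}\right) \left(J - 309\right)\right)^{2} = \left(\left(-226 - \left(\frac{1}{3} - \frac{\sqrt{5}}{6}\right)\right) \left(496 - 309\right)\right)^{2} = \left(\left(- \frac{679}{3} + \frac{\sqrt{5}}{6}\right) 187\right)^{2} = \left(- \frac{126973}{3} + \frac{187 \sqrt{5}}{6}\right)^{2}$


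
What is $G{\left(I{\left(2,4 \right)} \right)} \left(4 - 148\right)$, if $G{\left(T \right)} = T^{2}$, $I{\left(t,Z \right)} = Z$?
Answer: $-2304$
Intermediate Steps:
$G{\left(I{\left(2,4 \right)} \right)} \left(4 - 148\right) = 4^{2} \left(4 - 148\right) = 16 \left(-144\right) = -2304$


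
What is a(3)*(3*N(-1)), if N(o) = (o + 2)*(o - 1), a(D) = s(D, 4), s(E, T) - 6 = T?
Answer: -60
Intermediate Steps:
s(E, T) = 6 + T
a(D) = 10 (a(D) = 6 + 4 = 10)
N(o) = (-1 + o)*(2 + o) (N(o) = (2 + o)*(-1 + o) = (-1 + o)*(2 + o))
a(3)*(3*N(-1)) = 10*(3*(-2 - 1 + (-1)²)) = 10*(3*(-2 - 1 + 1)) = 10*(3*(-2)) = 10*(-6) = -60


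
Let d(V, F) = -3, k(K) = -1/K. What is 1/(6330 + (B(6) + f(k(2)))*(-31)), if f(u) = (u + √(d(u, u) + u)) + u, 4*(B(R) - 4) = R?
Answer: 24762/153302615 + 62*I*√14/153302615 ≈ 0.00016152 + 1.5132e-6*I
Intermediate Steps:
B(R) = 4 + R/4
f(u) = √(-3 + u) + 2*u (f(u) = (u + √(-3 + u)) + u = √(-3 + u) + 2*u)
1/(6330 + (B(6) + f(k(2)))*(-31)) = 1/(6330 + ((4 + (¼)*6) + (√(-3 - 1/2) + 2*(-1/2)))*(-31)) = 1/(6330 + ((4 + 3/2) + (√(-3 - 1*½) + 2*(-1*½)))*(-31)) = 1/(6330 + (11/2 + (√(-3 - ½) + 2*(-½)))*(-31)) = 1/(6330 + (11/2 + (√(-7/2) - 1))*(-31)) = 1/(6330 + (11/2 + (I*√14/2 - 1))*(-31)) = 1/(6330 + (11/2 + (-1 + I*√14/2))*(-31)) = 1/(6330 + (9/2 + I*√14/2)*(-31)) = 1/(6330 + (-279/2 - 31*I*√14/2)) = 1/(12381/2 - 31*I*√14/2)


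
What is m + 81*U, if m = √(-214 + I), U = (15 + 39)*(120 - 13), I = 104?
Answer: 468018 + I*√110 ≈ 4.6802e+5 + 10.488*I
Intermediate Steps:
U = 5778 (U = 54*107 = 5778)
m = I*√110 (m = √(-214 + 104) = √(-110) = I*√110 ≈ 10.488*I)
m + 81*U = I*√110 + 81*5778 = I*√110 + 468018 = 468018 + I*√110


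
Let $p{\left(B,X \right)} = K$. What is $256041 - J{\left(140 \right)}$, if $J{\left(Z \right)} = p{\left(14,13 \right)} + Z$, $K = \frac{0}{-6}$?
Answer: $255901$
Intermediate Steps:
$K = 0$ ($K = 0 \left(- \frac{1}{6}\right) = 0$)
$p{\left(B,X \right)} = 0$
$J{\left(Z \right)} = Z$ ($J{\left(Z \right)} = 0 + Z = Z$)
$256041 - J{\left(140 \right)} = 256041 - 140 = 255901$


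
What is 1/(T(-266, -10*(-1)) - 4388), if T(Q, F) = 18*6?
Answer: -1/4280 ≈ -0.00023364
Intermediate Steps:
T(Q, F) = 108
1/(T(-266, -10*(-1)) - 4388) = 1/(108 - 4388) = 1/(-4280) = -1/4280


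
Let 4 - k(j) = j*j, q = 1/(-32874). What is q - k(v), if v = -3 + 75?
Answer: 170287319/32874 ≈ 5180.0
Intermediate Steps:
v = 72
q = -1/32874 ≈ -3.0419e-5
k(j) = 4 - j² (k(j) = 4 - j*j = 4 - j²)
q - k(v) = -1/32874 - (4 - 1*72²) = -1/32874 - (4 - 1*5184) = -1/32874 - (4 - 5184) = -1/32874 - 1*(-5180) = -1/32874 + 5180 = 170287319/32874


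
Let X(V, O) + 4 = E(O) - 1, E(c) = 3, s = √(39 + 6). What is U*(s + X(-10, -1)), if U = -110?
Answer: 220 - 330*√5 ≈ -517.90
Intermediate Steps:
s = 3*√5 (s = √45 = 3*√5 ≈ 6.7082)
X(V, O) = -2 (X(V, O) = -4 + (3 - 1) = -4 + 2 = -2)
U*(s + X(-10, -1)) = -110*(3*√5 - 2) = -110*(-2 + 3*√5) = 220 - 330*√5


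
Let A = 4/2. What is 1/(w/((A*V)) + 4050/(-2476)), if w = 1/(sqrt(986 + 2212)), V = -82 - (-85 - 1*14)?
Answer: -2316978342900/3789887455589 - 13027474*sqrt(3198)/3789887455589 ≈ -0.61155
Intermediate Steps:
V = 17 (V = -82 - (-85 - 14) = -82 - 1*(-99) = -82 + 99 = 17)
A = 2 (A = 4*(1/2) = 2)
w = sqrt(3198)/3198 (w = 1/(sqrt(3198)) = sqrt(3198)/3198 ≈ 0.017683)
1/(w/((A*V)) + 4050/(-2476)) = 1/((sqrt(3198)/3198)/((2*17)) + 4050/(-2476)) = 1/((sqrt(3198)/3198)/34 + 4050*(-1/2476)) = 1/((sqrt(3198)/3198)*(1/34) - 2025/1238) = 1/(sqrt(3198)/108732 - 2025/1238) = 1/(-2025/1238 + sqrt(3198)/108732)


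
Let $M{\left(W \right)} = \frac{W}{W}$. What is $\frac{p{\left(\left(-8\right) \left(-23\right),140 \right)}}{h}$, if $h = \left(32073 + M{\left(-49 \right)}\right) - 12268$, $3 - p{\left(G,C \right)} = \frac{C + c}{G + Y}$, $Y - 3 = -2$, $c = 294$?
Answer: $\frac{121}{3664110} \approx 3.3023 \cdot 10^{-5}$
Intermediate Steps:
$Y = 1$ ($Y = 3 - 2 = 1$)
$M{\left(W \right)} = 1$
$p{\left(G,C \right)} = 3 - \frac{294 + C}{1 + G}$ ($p{\left(G,C \right)} = 3 - \frac{C + 294}{G + 1} = 3 - \frac{294 + C}{1 + G}$)
$h = 19806$ ($h = \left(32073 + 1\right) - 12268 = 32074 - 12268 = 19806$)
$\frac{p{\left(\left(-8\right) \left(-23\right),140 \right)}}{h} = \frac{\frac{1}{1 - -184} \left(-291 - 140 + 3 \left(\left(-8\right) \left(-23\right)\right)\right)}{19806} = \frac{-291 - 140 + 3 \cdot 184}{1 + 184} \cdot \frac{1}{19806} = \frac{-291 - 140 + 552}{185} \cdot \frac{1}{19806} = \frac{1}{185} \cdot 121 \cdot \frac{1}{19806} = \frac{121}{185} \cdot \frac{1}{19806} = \frac{121}{3664110}$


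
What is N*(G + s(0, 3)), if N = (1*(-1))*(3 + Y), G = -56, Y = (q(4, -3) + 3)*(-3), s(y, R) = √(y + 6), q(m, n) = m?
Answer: -1008 + 18*√6 ≈ -963.91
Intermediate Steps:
s(y, R) = √(6 + y)
Y = -21 (Y = (4 + 3)*(-3) = 7*(-3) = -21)
N = 18 (N = (1*(-1))*(3 - 21) = -1*(-18) = 18)
N*(G + s(0, 3)) = 18*(-56 + √(6 + 0)) = 18*(-56 + √6) = -1008 + 18*√6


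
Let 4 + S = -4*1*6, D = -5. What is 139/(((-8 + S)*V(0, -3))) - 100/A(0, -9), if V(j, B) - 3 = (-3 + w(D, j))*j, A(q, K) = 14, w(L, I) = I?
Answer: -6373/756 ≈ -8.4299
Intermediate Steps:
S = -28 (S = -4 - 4*1*6 = -4 - 4*6 = -4 - 24 = -28)
V(j, B) = 3 + j*(-3 + j) (V(j, B) = 3 + (-3 + j)*j = 3 + j*(-3 + j))
139/(((-8 + S)*V(0, -3))) - 100/A(0, -9) = 139/(((-8 - 28)*(3 + 0**2 - 3*0))) - 100/14 = 139/((-36*(3 + 0 + 0))) - 100*1/14 = 139/((-36*3)) - 50/7 = 139/(-108) - 50/7 = 139*(-1/108) - 50/7 = -139/108 - 50/7 = -6373/756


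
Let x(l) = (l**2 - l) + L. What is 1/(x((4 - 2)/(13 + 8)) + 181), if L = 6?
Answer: 441/82429 ≈ 0.0053501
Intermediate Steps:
x(l) = 6 + l**2 - l (x(l) = (l**2 - l) + 6 = 6 + l**2 - l)
1/(x((4 - 2)/(13 + 8)) + 181) = 1/((6 + ((4 - 2)/(13 + 8))**2 - (4 - 2)/(13 + 8)) + 181) = 1/((6 + (2/21)**2 - 2/21) + 181) = 1/((6 + (2*(1/21))**2 - 2/21) + 181) = 1/((6 + (2/21)**2 - 1*2/21) + 181) = 1/((6 + 4/441 - 2/21) + 181) = 1/(2608/441 + 181) = 1/(82429/441) = 441/82429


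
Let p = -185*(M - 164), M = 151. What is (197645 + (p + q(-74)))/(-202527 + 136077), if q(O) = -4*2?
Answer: -100021/33225 ≈ -3.0104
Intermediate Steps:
p = 2405 (p = -185*(151 - 164) = -185*(-13) = 2405)
q(O) = -8
(197645 + (p + q(-74)))/(-202527 + 136077) = (197645 + (2405 - 8))/(-202527 + 136077) = (197645 + 2397)/(-66450) = 200042*(-1/66450) = -100021/33225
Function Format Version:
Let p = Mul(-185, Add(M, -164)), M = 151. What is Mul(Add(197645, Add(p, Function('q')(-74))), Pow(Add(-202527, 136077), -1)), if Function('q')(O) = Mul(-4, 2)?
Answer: Rational(-100021, 33225) ≈ -3.0104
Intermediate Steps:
p = 2405 (p = Mul(-185, Add(151, -164)) = Mul(-185, -13) = 2405)
Function('q')(O) = -8
Mul(Add(197645, Add(p, Function('q')(-74))), Pow(Add(-202527, 136077), -1)) = Mul(Add(197645, Add(2405, -8)), Pow(Add(-202527, 136077), -1)) = Mul(Add(197645, 2397), Pow(-66450, -1)) = Mul(200042, Rational(-1, 66450)) = Rational(-100021, 33225)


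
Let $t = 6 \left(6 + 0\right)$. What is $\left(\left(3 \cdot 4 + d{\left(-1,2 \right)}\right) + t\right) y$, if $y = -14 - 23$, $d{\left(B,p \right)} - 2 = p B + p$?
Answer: $-1850$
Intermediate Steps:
$d{\left(B,p \right)} = 2 + p + B p$ ($d{\left(B,p \right)} = 2 + \left(p B + p\right) = 2 + \left(B p + p\right) = 2 + \left(p + B p\right) = 2 + p + B p$)
$y = -37$
$t = 36$ ($t = 6 \cdot 6 = 36$)
$\left(\left(3 \cdot 4 + d{\left(-1,2 \right)}\right) + t\right) y = \left(\left(3 \cdot 4 + \left(2 + 2 - 2\right)\right) + 36\right) \left(-37\right) = \left(\left(12 + \left(2 + 2 - 2\right)\right) + 36\right) \left(-37\right) = \left(\left(12 + 2\right) + 36\right) \left(-37\right) = \left(14 + 36\right) \left(-37\right) = 50 \left(-37\right) = -1850$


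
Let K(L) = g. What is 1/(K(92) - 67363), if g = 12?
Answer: -1/67351 ≈ -1.4848e-5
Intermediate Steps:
K(L) = 12
1/(K(92) - 67363) = 1/(12 - 67363) = 1/(-67351) = -1/67351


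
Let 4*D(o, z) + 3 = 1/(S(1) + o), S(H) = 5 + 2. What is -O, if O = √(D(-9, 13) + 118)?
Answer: -√1874/4 ≈ -10.822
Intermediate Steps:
S(H) = 7
D(o, z) = -¾ + 1/(4*(7 + o))
O = √1874/4 (O = √((-20 - 3*(-9))/(4*(7 - 9)) + 118) = √((¼)*(-20 + 27)/(-2) + 118) = √((¼)*(-½)*7 + 118) = √(-7/8 + 118) = √(937/8) = √1874/4 ≈ 10.822)
-O = -√1874/4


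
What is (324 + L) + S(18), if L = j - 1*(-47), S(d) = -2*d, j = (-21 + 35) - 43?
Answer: 306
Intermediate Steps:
j = -29 (j = 14 - 43 = -29)
L = 18 (L = -29 - 1*(-47) = -29 + 47 = 18)
(324 + L) + S(18) = (324 + 18) - 2*18 = 342 - 36 = 306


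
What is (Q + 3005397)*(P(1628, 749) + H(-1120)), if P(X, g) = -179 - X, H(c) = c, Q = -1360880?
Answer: -4813501259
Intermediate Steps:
(Q + 3005397)*(P(1628, 749) + H(-1120)) = (-1360880 + 3005397)*((-179 - 1*1628) - 1120) = 1644517*((-179 - 1628) - 1120) = 1644517*(-1807 - 1120) = 1644517*(-2927) = -4813501259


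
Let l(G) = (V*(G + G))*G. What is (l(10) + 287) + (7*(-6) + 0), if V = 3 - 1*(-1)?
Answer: 1045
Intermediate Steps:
V = 4 (V = 3 + 1 = 4)
l(G) = 8*G² (l(G) = (4*(G + G))*G = (4*(2*G))*G = (8*G)*G = 8*G²)
(l(10) + 287) + (7*(-6) + 0) = (8*10² + 287) + (7*(-6) + 0) = (8*100 + 287) + (-42 + 0) = (800 + 287) - 42 = 1087 - 42 = 1045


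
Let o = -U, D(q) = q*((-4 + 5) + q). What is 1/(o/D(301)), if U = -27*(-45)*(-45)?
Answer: 90902/54675 ≈ 1.6626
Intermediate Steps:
D(q) = q*(1 + q)
U = -54675 (U = 1215*(-45) = -54675)
o = 54675 (o = -1*(-54675) = 54675)
1/(o/D(301)) = 1/(54675/((301*(1 + 301)))) = 1/(54675/((301*302))) = 1/(54675/90902) = 90902/54675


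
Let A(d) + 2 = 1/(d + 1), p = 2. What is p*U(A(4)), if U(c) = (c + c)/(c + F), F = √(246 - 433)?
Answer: 81/1189 + 45*I*√187/1189 ≈ 0.068125 + 0.51755*I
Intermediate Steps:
A(d) = -2 + 1/(1 + d) (A(d) = -2 + 1/(d + 1) = -2 + 1/(1 + d))
F = I*√187 (F = √(-187) = I*√187 ≈ 13.675*I)
U(c) = 2*c/(c + I*√187) (U(c) = (c + c)/(c + I*√187) = (2*c)/(c + I*√187) = 2*c/(c + I*√187))
p*U(A(4)) = 2*(2*((-1 - 2*4)/(1 + 4))/((-1 - 2*4)/(1 + 4) + I*√187)) = 2*(2*((-1 - 8)/5)/((-1 - 8)/5 + I*√187)) = 2*(2*((⅕)*(-9))/((⅕)*(-9) + I*√187)) = 2*(2*(-9/5)/(-9/5 + I*√187)) = 2*(-18/(5*(-9/5 + I*√187))) = -36/(5*(-9/5 + I*√187))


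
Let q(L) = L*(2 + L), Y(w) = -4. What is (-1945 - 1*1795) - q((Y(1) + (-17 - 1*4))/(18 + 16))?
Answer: -4322365/1156 ≈ -3739.1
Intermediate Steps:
(-1945 - 1*1795) - q((Y(1) + (-17 - 1*4))/(18 + 16)) = (-1945 - 1*1795) - (-4 + (-17 - 1*4))/(18 + 16)*(2 + (-4 + (-17 - 1*4))/(18 + 16)) = (-1945 - 1795) - (-4 + (-17 - 4))/34*(2 + (-4 + (-17 - 4))/34) = -3740 - (-4 - 21)*(1/34)*(2 + (-4 - 21)*(1/34)) = -3740 - (-25*1/34)*(2 - 25*1/34) = -3740 - (-25)*(2 - 25/34)/34 = -3740 - (-25)*43/(34*34) = -3740 - 1*(-1075/1156) = -3740 + 1075/1156 = -4322365/1156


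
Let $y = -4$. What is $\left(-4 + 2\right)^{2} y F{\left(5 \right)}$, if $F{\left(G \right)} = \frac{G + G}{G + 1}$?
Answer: $- \frac{80}{3} \approx -26.667$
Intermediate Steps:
$F{\left(G \right)} = \frac{2 G}{1 + G}$
$\left(-4 + 2\right)^{2} y F{\left(5 \right)} = \left(-4 + 2\right)^{2} \left(-4\right) 2 \cdot 5 \frac{1}{1 + 5} = \left(-2\right)^{2} \left(-4\right) 2 \cdot 5 \cdot \frac{1}{6} = 4 \left(-4\right) 2 \cdot 5 \cdot \frac{1}{6} = \left(-16\right) \frac{5}{3} = - \frac{80}{3}$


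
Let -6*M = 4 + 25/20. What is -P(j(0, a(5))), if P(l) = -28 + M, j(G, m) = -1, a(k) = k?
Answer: 231/8 ≈ 28.875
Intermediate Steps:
M = -7/8 (M = -(4 + 25/20)/6 = -(4 + 25*(1/20))/6 = -(4 + 5/4)/6 = -⅙*21/4 = -7/8 ≈ -0.87500)
P(l) = -231/8 (P(l) = -28 - 7/8 = -231/8)
-P(j(0, a(5))) = -1*(-231/8) = 231/8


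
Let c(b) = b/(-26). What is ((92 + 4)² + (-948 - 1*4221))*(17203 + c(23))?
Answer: 1810040985/26 ≈ 6.9617e+7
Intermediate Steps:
c(b) = -b/26 (c(b) = b*(-1/26) = -b/26)
((92 + 4)² + (-948 - 1*4221))*(17203 + c(23)) = ((92 + 4)² + (-948 - 1*4221))*(17203 - 1/26*23) = (96² + (-948 - 4221))*(17203 - 23/26) = (9216 - 5169)*(447255/26) = 4047*(447255/26) = 1810040985/26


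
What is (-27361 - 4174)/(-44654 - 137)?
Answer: 31535/44791 ≈ 0.70405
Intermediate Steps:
(-27361 - 4174)/(-44654 - 137) = -31535/(-44791) = -31535*(-1/44791) = 31535/44791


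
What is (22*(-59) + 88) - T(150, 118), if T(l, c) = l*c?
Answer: -18910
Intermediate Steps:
T(l, c) = c*l
(22*(-59) + 88) - T(150, 118) = (22*(-59) + 88) - 118*150 = (-1298 + 88) - 1*17700 = -1210 - 17700 = -18910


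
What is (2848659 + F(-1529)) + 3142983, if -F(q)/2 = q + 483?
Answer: 5993734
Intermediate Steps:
F(q) = -966 - 2*q (F(q) = -2*(q + 483) = -2*(483 + q) = -966 - 2*q)
(2848659 + F(-1529)) + 3142983 = (2848659 + (-966 - 2*(-1529))) + 3142983 = (2848659 + (-966 + 3058)) + 3142983 = (2848659 + 2092) + 3142983 = 2850751 + 3142983 = 5993734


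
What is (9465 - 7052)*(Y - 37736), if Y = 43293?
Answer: 13409041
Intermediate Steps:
(9465 - 7052)*(Y - 37736) = (9465 - 7052)*(43293 - 37736) = 2413*5557 = 13409041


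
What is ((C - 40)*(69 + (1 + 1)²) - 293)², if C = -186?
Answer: 281937681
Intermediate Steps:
((C - 40)*(69 + (1 + 1)²) - 293)² = ((-186 - 40)*(69 + (1 + 1)²) - 293)² = (-226*(69 + 2²) - 293)² = (-226*(69 + 4) - 293)² = (-226*73 - 293)² = (-16498 - 293)² = (-16791)² = 281937681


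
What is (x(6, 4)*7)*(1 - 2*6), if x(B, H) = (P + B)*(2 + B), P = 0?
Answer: -3696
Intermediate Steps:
x(B, H) = B*(2 + B) (x(B, H) = (0 + B)*(2 + B) = B*(2 + B))
(x(6, 4)*7)*(1 - 2*6) = ((6*(2 + 6))*7)*(1 - 2*6) = ((6*8)*7)*(1 - 12) = (48*7)*(-11) = 336*(-11) = -3696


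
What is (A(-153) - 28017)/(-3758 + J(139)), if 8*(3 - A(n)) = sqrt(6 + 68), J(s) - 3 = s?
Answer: 14007/1808 + sqrt(74)/28928 ≈ 7.7475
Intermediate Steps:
J(s) = 3 + s
A(n) = 3 - sqrt(74)/8 (A(n) = 3 - sqrt(6 + 68)/8 = 3 - sqrt(74)/8)
(A(-153) - 28017)/(-3758 + J(139)) = ((3 - sqrt(74)/8) - 28017)/(-3758 + (3 + 139)) = (-28014 - sqrt(74)/8)/(-3758 + 142) = (-28014 - sqrt(74)/8)/(-3616) = (-28014 - sqrt(74)/8)*(-1/3616) = 14007/1808 + sqrt(74)/28928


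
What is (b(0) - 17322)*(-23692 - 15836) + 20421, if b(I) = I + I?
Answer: 684724437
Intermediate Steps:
b(I) = 2*I
(b(0) - 17322)*(-23692 - 15836) + 20421 = (2*0 - 17322)*(-23692 - 15836) + 20421 = (0 - 17322)*(-39528) + 20421 = -17322*(-39528) + 20421 = 684704016 + 20421 = 684724437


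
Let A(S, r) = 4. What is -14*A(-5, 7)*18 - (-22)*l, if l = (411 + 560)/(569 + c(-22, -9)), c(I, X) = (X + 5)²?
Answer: -568318/585 ≈ -971.48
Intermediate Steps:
c(I, X) = (5 + X)²
l = 971/585 (l = (411 + 560)/(569 + (5 - 9)²) = 971/(569 + (-4)²) = 971/(569 + 16) = 971/585 ≈ 1.6598)
-14*A(-5, 7)*18 - (-22)*l = -14*4*18 - (-22)*971/585 = -56*18 - 1*(-21362/585) = -1008 + 21362/585 = -568318/585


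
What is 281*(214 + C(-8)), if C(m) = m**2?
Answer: 78118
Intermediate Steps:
281*(214 + C(-8)) = 281*(214 + (-8)**2) = 281*(214 + 64) = 281*278 = 78118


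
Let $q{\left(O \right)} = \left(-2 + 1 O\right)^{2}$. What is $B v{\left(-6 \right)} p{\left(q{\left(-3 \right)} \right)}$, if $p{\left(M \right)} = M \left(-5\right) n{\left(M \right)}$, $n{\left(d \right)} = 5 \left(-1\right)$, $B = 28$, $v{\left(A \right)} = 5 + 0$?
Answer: $87500$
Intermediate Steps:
$v{\left(A \right)} = 5$
$q{\left(O \right)} = \left(-2 + O\right)^{2}$
$n{\left(d \right)} = -5$
$p{\left(M \right)} = 25 M$ ($p{\left(M \right)} = M \left(-5\right) \left(-5\right) = - 5 M \left(-5\right) = 25 M$)
$B v{\left(-6 \right)} p{\left(q{\left(-3 \right)} \right)} = 28 \cdot 5 \cdot 25 \left(-2 - 3\right)^{2} = 140 \cdot 25 \left(-5\right)^{2} = 140 \cdot 25 \cdot 25 = 140 \cdot 625 = 87500$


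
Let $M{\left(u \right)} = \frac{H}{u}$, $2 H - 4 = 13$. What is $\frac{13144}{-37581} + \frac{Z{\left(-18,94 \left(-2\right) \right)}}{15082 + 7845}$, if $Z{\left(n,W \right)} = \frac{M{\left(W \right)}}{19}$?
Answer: $- \frac{2152862813149}{6155410329528} \approx -0.34975$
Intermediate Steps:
$H = \frac{17}{2}$ ($H = 2 + \frac{1}{2} \cdot 13 = 2 + \frac{13}{2} = \frac{17}{2} \approx 8.5$)
$M{\left(u \right)} = \frac{17}{2 u}$
$Z{\left(n,W \right)} = \frac{17}{38 W}$ ($Z{\left(n,W \right)} = \frac{\frac{17}{2} \frac{1}{W}}{19} = \frac{17}{2 W} \frac{1}{19} = \frac{17}{38 W}$)
$\frac{13144}{-37581} + \frac{Z{\left(-18,94 \left(-2\right) \right)}}{15082 + 7845} = \frac{13144}{-37581} + \frac{\frac{17}{38} \frac{1}{94 \left(-2\right)}}{15082 + 7845} = 13144 \left(- \frac{1}{37581}\right) + \frac{\frac{17}{38} \frac{1}{-188}}{22927} = - \frac{13144}{37581} + \frac{17}{38} \left(- \frac{1}{188}\right) \frac{1}{22927} = - \frac{13144}{37581} - \frac{17}{163790488} = - \frac{2152862813149}{6155410329528}$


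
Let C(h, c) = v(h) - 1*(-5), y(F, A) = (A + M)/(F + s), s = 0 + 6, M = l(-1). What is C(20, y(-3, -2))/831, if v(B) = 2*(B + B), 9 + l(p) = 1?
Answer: 85/831 ≈ 0.10229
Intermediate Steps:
l(p) = -8 (l(p) = -9 + 1 = -8)
M = -8
s = 6
v(B) = 4*B (v(B) = 2*(2*B) = 4*B)
y(F, A) = (-8 + A)/(6 + F) (y(F, A) = (A - 8)/(F + 6) = (-8 + A)/(6 + F))
C(h, c) = 5 + 4*h (C(h, c) = 4*h - 1*(-5) = 4*h + 5 = 5 + 4*h)
C(20, y(-3, -2))/831 = (5 + 4*20)/831 = (5 + 80)*(1/831) = 85*(1/831) = 85/831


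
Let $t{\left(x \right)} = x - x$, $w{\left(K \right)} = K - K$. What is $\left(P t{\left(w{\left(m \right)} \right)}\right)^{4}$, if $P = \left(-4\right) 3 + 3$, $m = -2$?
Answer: $0$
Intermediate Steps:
$w{\left(K \right)} = 0$
$P = -9$ ($P = -12 + 3 = -9$)
$t{\left(x \right)} = 0$
$\left(P t{\left(w{\left(m \right)} \right)}\right)^{4} = \left(\left(-9\right) 0\right)^{4} = 0^{4} = 0$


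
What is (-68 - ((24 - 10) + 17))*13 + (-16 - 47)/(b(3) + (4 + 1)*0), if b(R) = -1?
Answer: -1224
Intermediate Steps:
(-68 - ((24 - 10) + 17))*13 + (-16 - 47)/(b(3) + (4 + 1)*0) = (-68 - ((24 - 10) + 17))*13 + (-16 - 47)/(-1 + (4 + 1)*0) = (-68 - (14 + 17))*13 - 63/(-1 + 5*0) = (-68 - 1*31)*13 - 63/(-1 + 0) = (-68 - 31)*13 - 63/(-1) = -99*13 - 63*(-1) = -1287 + 63 = -1224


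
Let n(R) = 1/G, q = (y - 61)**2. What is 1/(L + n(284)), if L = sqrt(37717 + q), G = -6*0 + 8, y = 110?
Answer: -8/2567551 + 64*sqrt(40118)/2567551 ≈ 0.0049895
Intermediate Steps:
q = 2401 (q = (110 - 61)**2 = 49**2 = 2401)
G = 8 (G = 0 + 8 = 8)
n(R) = 1/8
L = sqrt(40118) (L = sqrt(37717 + 2401) = sqrt(40118) ≈ 200.29)
1/(L + n(284)) = 1/(sqrt(40118) + 1/8) = 1/(1/8 + sqrt(40118))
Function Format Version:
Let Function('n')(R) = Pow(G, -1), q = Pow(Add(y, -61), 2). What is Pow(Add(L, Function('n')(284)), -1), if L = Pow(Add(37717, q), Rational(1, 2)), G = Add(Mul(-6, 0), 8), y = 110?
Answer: Add(Rational(-8, 2567551), Mul(Rational(64, 2567551), Pow(40118, Rational(1, 2)))) ≈ 0.0049895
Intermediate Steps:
q = 2401 (q = Pow(Add(110, -61), 2) = Pow(49, 2) = 2401)
G = 8 (G = Add(0, 8) = 8)
Function('n')(R) = Rational(1, 8) (Function('n')(R) = Pow(8, -1) = Rational(1, 8))
L = Pow(40118, Rational(1, 2)) (L = Pow(Add(37717, 2401), Rational(1, 2)) = Pow(40118, Rational(1, 2)) ≈ 200.29)
Pow(Add(L, Function('n')(284)), -1) = Pow(Add(Pow(40118, Rational(1, 2)), Rational(1, 8)), -1) = Pow(Add(Rational(1, 8), Pow(40118, Rational(1, 2))), -1)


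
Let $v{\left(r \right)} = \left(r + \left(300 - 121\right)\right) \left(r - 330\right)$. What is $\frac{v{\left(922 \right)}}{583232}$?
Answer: $\frac{40737}{36452} \approx 1.1176$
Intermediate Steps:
$v{\left(r \right)} = \left(-330 + r\right) \left(179 + r\right)$ ($v{\left(r \right)} = \left(r + \left(300 - 121\right)\right) \left(-330 + r\right) = \left(r + 179\right) \left(-330 + r\right) = \left(179 + r\right) \left(-330 + r\right) = \left(-330 + r\right) \left(179 + r\right)$)
$\frac{v{\left(922 \right)}}{583232} = \frac{-59070 + 922^{2} - 139222}{583232} = \left(-59070 + 850084 - 139222\right) \frac{1}{583232} = 651792 \cdot \frac{1}{583232} = \frac{40737}{36452}$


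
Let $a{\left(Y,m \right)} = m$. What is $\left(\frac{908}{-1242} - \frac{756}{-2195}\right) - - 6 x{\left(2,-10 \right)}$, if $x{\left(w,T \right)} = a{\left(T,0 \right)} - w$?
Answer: $- \frac{16884194}{1363095} \approx -12.387$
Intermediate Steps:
$x{\left(w,T \right)} = - w$ ($x{\left(w,T \right)} = 0 - w = - w$)
$\left(\frac{908}{-1242} - \frac{756}{-2195}\right) - - 6 x{\left(2,-10 \right)} = \left(\frac{908}{-1242} - \frac{756}{-2195}\right) - - 6 \left(\left(-1\right) 2\right) = \left(908 \left(- \frac{1}{1242}\right) - - \frac{756}{2195}\right) - \left(-6\right) \left(-2\right) = \left(- \frac{454}{621} + \frac{756}{2195}\right) - 12 = - \frac{527054}{1363095} - 12 = - \frac{16884194}{1363095}$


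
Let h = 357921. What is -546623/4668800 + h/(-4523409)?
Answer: -460406773623/2346543548800 ≈ -0.19621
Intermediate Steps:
-546623/4668800 + h/(-4523409) = -546623/4668800 + 357921/(-4523409) = -546623*1/4668800 + 357921*(-1/4523409) = -546623/4668800 - 39769/502601 = -460406773623/2346543548800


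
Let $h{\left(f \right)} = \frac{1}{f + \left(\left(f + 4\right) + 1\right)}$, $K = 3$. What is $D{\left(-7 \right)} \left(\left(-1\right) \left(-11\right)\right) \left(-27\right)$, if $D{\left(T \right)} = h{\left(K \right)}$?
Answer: $-27$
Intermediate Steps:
$h{\left(f \right)} = \frac{1}{5 + 2 f}$ ($h{\left(f \right)} = \frac{1}{f + \left(\left(4 + f\right) + 1\right)} = \frac{1}{f + \left(5 + f\right)} = \frac{1}{5 + 2 f}$)
$D{\left(T \right)} = \frac{1}{11}$ ($D{\left(T \right)} = \frac{1}{5 + 2 \cdot 3} = \frac{1}{5 + 6} = \frac{1}{11}$)
$D{\left(-7 \right)} \left(\left(-1\right) \left(-11\right)\right) \left(-27\right) = \frac{\left(-1\right) \left(-11\right)}{11} \left(-27\right) = \frac{1}{11} \cdot 11 \left(-27\right) = 1 \left(-27\right) = -27$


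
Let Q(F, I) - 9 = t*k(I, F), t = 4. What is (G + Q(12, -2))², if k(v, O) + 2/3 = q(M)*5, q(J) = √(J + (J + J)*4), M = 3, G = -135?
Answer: 246196/9 - 15440*√3 ≈ 612.25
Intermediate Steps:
q(J) = 3*√J (q(J) = √(J + (2*J)*4) = √(J + 8*J) = √(9*J) = 3*√J)
k(v, O) = -⅔ + 15*√3 (k(v, O) = -⅔ + (3*√3)*5 = -⅔ + 15*√3)
Q(F, I) = 19/3 + 60*√3 (Q(F, I) = 9 + 4*(-⅔ + 15*√3) = 9 + (-8/3 + 60*√3) = 19/3 + 60*√3)
(G + Q(12, -2))² = (-135 + (19/3 + 60*√3))² = (-386/3 + 60*√3)²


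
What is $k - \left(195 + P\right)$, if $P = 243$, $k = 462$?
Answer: $24$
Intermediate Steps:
$k - \left(195 + P\right) = 462 - 438 = 24$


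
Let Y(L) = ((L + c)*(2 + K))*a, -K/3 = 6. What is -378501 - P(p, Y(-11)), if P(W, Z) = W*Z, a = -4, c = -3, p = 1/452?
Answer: -42770389/113 ≈ -3.7850e+5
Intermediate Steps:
K = -18 (K = -3*6 = -18)
p = 1/452 ≈ 0.0022124
Y(L) = -192 + 64*L (Y(L) = ((L - 3)*(2 - 18))*(-4) = ((-3 + L)*(-16))*(-4) = (48 - 16*L)*(-4) = -192 + 64*L)
-378501 - P(p, Y(-11)) = -378501 - (-192 + 64*(-11))/452 = -378501 - (-192 - 704)/452 = -378501 - (-896)/452 = -378501 - 1*(-224/113) = -378501 + 224/113 = -42770389/113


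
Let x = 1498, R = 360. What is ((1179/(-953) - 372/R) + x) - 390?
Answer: 31612807/28590 ≈ 1105.7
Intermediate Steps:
((1179/(-953) - 372/R) + x) - 390 = ((1179/(-953) - 372/360) + 1498) - 390 = ((1179*(-1/953) - 372*1/360) + 1498) - 390 = ((-1179/953 - 31/30) + 1498) - 390 = (-64913/28590 + 1498) - 390 = 42762907/28590 - 390 = 31612807/28590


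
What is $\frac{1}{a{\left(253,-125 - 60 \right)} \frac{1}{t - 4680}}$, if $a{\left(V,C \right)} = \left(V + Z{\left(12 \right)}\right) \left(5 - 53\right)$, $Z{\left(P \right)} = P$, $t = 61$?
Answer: $\frac{4619}{12720} \approx 0.36313$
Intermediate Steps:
$a{\left(V,C \right)} = -576 - 48 V$ ($a{\left(V,C \right)} = \left(V + 12\right) \left(5 - 53\right) = \left(12 + V\right) \left(-48\right) = -576 - 48 V$)
$\frac{1}{a{\left(253,-125 - 60 \right)} \frac{1}{t - 4680}} = \frac{1}{\left(-576 - 12144\right) \frac{1}{61 - 4680}} = \frac{1}{\left(-12720\right) \frac{1}{-4619}} = \frac{1}{\left(-12720\right) \left(- \frac{1}{4619}\right)} = \frac{1}{\frac{12720}{4619}} = \frac{4619}{12720}$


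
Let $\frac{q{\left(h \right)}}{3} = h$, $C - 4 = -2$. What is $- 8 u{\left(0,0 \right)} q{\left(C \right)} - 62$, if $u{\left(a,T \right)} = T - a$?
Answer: $-62$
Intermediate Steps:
$C = 2$ ($C = 4 - 2 = 2$)
$q{\left(h \right)} = 3 h$
$- 8 u{\left(0,0 \right)} q{\left(C \right)} - 62 = - 8 \left(0 - 0\right) 3 \cdot 2 - 62 = - 8 \left(0 + 0\right) 6 - 62 = \left(-8\right) 0 \cdot 6 - 62 = 0 \cdot 6 - 62 = 0 - 62 = -62$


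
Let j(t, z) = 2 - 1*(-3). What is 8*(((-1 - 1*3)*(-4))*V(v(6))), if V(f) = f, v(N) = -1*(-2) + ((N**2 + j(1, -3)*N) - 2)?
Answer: 8448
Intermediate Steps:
j(t, z) = 5 (j(t, z) = 2 + 3 = 5)
v(N) = N**2 + 5*N (v(N) = -1*(-2) + ((N**2 + 5*N) - 2) = 2 + (-2 + N**2 + 5*N) = N**2 + 5*N)
8*(((-1 - 1*3)*(-4))*V(v(6))) = 8*(((-1 - 1*3)*(-4))*(6*(5 + 6))) = 8*(((-1 - 3)*(-4))*(6*11)) = 8*(-4*(-4)*66) = 8*(16*66) = 8*1056 = 8448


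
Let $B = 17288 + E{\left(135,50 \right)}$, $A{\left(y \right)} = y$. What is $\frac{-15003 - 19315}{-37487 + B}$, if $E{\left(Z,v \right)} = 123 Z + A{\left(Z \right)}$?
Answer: $\frac{34318}{3459} \approx 9.9214$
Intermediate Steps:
$E{\left(Z,v \right)} = 124 Z$ ($E{\left(Z,v \right)} = 123 Z + Z = 124 Z$)
$B = 34028$ ($B = 17288 + 124 \cdot 135 = 17288 + 16740 = 34028$)
$\frac{-15003 - 19315}{-37487 + B} = \frac{-15003 - 19315}{-37487 + 34028} = - \frac{34318}{-3459} = \left(-34318\right) \left(- \frac{1}{3459}\right) = \frac{34318}{3459}$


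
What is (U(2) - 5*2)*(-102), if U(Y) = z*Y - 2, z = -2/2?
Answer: 1428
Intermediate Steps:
z = -1 (z = -2*½ = -1)
U(Y) = -2 - Y (U(Y) = -Y - 2 = -2 - Y)
(U(2) - 5*2)*(-102) = ((-2 - 1*2) - 5*2)*(-102) = ((-2 - 2) - 10)*(-102) = (-4 - 10)*(-102) = -14*(-102) = 1428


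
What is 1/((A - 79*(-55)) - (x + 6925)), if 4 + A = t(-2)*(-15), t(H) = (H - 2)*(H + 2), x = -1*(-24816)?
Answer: -1/27400 ≈ -3.6496e-5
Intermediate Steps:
x = 24816
t(H) = (-2 + H)*(2 + H)
A = -4 (A = -4 + (-4 + (-2)**2)*(-15) = -4 + (-4 + 4)*(-15) = -4 + 0*(-15) = -4 + 0 = -4)
1/((A - 79*(-55)) - (x + 6925)) = 1/((-4 - 79*(-55)) - (24816 + 6925)) = 1/((-4 + 4345) - 1*31741) = 1/(4341 - 31741) = 1/(-27400) = -1/27400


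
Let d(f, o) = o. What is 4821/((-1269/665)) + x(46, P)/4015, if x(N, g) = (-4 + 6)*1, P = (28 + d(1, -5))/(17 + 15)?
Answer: -4290648979/1698345 ≈ -2526.4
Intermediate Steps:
P = 23/32 (P = (28 - 5)/(17 + 15) = 23/32 ≈ 0.71875)
x(N, g) = 2 (x(N, g) = 2*1 = 2)
4821/((-1269/665)) + x(46, P)/4015 = 4821/((-1269/665)) + 2/4015 = 4821/((-1269*1/665)) + 2*(1/4015) = 4821/(-1269/665) + 2/4015 = 4821*(-665/1269) + 2/4015 = -1068655/423 + 2/4015 = -4290648979/1698345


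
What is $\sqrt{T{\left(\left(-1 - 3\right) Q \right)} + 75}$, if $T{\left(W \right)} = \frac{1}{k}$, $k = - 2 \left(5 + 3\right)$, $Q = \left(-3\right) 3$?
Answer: $\frac{\sqrt{1199}}{4} \approx 8.6566$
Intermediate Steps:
$Q = -9$
$k = -16$ ($k = \left(-2\right) 8 = -16$)
$T{\left(W \right)} = - \frac{1}{16}$ ($T{\left(W \right)} = \frac{1}{-16} = - \frac{1}{16}$)
$\sqrt{T{\left(\left(-1 - 3\right) Q \right)} + 75} = \sqrt{- \frac{1}{16} + 75} = \sqrt{\frac{1199}{16}} = \frac{\sqrt{1199}}{4}$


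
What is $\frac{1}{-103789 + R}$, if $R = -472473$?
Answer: $- \frac{1}{576262} \approx -1.7353 \cdot 10^{-6}$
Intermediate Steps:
$\frac{1}{-103789 + R} = \frac{1}{-103789 - 472473} = \frac{1}{-576262} = - \frac{1}{576262}$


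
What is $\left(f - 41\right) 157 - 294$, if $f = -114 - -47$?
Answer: $-17250$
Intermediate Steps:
$f = -67$ ($f = -114 + 47 = -67$)
$\left(f - 41\right) 157 - 294 = \left(-67 - 41\right) 157 - 294 = \left(-108\right) 157 - 294 = -16956 - 294 = -17250$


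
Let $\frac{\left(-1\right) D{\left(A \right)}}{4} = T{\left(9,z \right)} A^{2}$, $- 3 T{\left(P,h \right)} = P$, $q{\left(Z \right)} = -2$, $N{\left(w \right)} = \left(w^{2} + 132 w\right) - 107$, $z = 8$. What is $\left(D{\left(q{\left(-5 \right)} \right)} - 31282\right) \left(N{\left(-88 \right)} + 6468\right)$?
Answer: $-77741426$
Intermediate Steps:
$N{\left(w \right)} = -107 + w^{2} + 132 w$
$T{\left(P,h \right)} = - \frac{P}{3}$
$D{\left(A \right)} = 12 A^{2}$ ($D{\left(A \right)} = - 4 \left(- \frac{1}{3}\right) 9 A^{2} = - 4 \left(- 3 A^{2}\right) = 12 A^{2}$)
$\left(D{\left(q{\left(-5 \right)} \right)} - 31282\right) \left(N{\left(-88 \right)} + 6468\right) = \left(12 \left(-2\right)^{2} - 31282\right) \left(\left(-107 + \left(-88\right)^{2} + 132 \left(-88\right)\right) + 6468\right) = \left(12 \cdot 4 - 31282\right) \left(\left(-107 + 7744 - 11616\right) + 6468\right) = \left(48 - 31282\right) \left(-3979 + 6468\right) = \left(-31234\right) 2489 = -77741426$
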